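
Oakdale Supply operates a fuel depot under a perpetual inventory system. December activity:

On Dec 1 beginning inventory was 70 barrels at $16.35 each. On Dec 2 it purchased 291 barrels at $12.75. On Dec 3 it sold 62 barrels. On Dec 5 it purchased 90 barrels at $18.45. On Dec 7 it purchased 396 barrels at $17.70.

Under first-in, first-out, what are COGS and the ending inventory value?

Dec 3, 62 sold [FIFO — oldest first]: 62 @ $16.35 = $1,013.70
Ending inventory: 8 @ $16.35 + 291 @ $12.75 + 90 @ $18.45 + 396 @ $17.70 = $12,510.75
Check: goods available $13,524.45 = COGS $1,013.70 + ending $12,510.75

COGS = $1,013.70; ending inventory = $12,510.75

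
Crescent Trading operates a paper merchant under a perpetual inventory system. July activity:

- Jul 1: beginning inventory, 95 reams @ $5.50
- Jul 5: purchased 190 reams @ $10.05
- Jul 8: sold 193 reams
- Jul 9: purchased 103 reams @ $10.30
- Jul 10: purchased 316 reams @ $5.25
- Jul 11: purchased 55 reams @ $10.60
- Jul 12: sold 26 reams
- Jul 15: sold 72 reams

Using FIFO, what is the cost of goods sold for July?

Jul 8, 193 sold [FIFO — oldest first]: 95 @ $5.50 + 98 @ $10.05 = $1,507.40
Jul 12, 26 sold [FIFO — oldest first]: 26 @ $10.05 = $261.30
Jul 15, 72 sold [FIFO — oldest first]: 66 @ $10.05 + 6 @ $10.30 = $725.10
Total COGS = $1,507.40 + $261.30 + $725.10 = $2,493.80
Ending inventory: 97 @ $10.30 + 316 @ $5.25 + 55 @ $10.60 = $3,241.10

COGS = $2,493.80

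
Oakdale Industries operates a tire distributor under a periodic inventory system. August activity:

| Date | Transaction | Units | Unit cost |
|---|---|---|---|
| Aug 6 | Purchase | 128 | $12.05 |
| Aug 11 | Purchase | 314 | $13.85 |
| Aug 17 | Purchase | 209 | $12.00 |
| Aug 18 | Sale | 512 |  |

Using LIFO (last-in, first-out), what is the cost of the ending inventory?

Ending inventory = $1,694.75

Aug 18, 512 sold [LIFO — newest first]: 209 @ $12.00 + 303 @ $13.85 = $6,704.55
Ending inventory: 128 @ $12.05 + 11 @ $13.85 = $1,694.75
Check: goods available $8,399.30 = COGS $6,704.55 + ending $1,694.75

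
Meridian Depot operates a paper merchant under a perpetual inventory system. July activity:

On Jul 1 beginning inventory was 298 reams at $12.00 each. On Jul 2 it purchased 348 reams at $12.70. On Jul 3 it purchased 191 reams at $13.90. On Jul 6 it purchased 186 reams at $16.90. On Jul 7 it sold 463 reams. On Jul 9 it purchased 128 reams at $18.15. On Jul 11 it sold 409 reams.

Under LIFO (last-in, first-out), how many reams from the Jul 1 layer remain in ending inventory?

279

Jul 7, 463 sold [LIFO — newest first]: 186 @ $16.90 + 191 @ $13.90 + 86 @ $12.70 = $6,890.50
Jul 11, 409 sold [LIFO — newest first]: 128 @ $18.15 + 262 @ $12.70 + 19 @ $12.00 = $5,878.60
Total COGS = $6,890.50 + $5,878.60 = $12,769.10
Ending inventory: 279 @ $12.00 = $3,348.00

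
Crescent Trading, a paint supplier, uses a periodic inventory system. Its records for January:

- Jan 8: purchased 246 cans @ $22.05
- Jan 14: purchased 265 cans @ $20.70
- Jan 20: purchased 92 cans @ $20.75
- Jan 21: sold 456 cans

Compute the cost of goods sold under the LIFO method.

Jan 21, 456 sold [LIFO — newest first]: 92 @ $20.75 + 265 @ $20.70 + 99 @ $22.05 = $9,577.45
Ending inventory: 147 @ $22.05 = $3,241.35

COGS = $9,577.45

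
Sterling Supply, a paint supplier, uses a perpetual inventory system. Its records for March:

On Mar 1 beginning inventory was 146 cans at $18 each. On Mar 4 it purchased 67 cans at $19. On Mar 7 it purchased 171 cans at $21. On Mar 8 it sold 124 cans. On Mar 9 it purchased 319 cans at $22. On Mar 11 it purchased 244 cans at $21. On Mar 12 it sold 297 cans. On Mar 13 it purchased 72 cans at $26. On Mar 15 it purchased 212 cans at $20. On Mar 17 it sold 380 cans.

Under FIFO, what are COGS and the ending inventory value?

COGS = $16,568; ending inventory = $9,178

Mar 8, 124 sold [FIFO — oldest first]: 124 @ $18 = $2,232
Mar 12, 297 sold [FIFO — oldest first]: 22 @ $18 + 67 @ $19 + 171 @ $21 + 37 @ $22 = $6,074
Mar 17, 380 sold [FIFO — oldest first]: 282 @ $22 + 98 @ $21 = $8,262
Total COGS = $2,232 + $6,074 + $8,262 = $16,568
Ending inventory: 146 @ $21 + 72 @ $26 + 212 @ $20 = $9,178
Check: goods available $25,746 = COGS $16,568 + ending $9,178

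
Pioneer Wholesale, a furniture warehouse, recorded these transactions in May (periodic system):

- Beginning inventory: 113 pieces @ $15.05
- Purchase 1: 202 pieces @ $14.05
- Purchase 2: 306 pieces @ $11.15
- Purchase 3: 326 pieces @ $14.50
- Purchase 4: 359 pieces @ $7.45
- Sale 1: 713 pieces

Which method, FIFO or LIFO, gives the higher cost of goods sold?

FIFO

FIFO COGS: 113 @ $15.05 + 202 @ $14.05 + 306 @ $11.15 + 92 @ $14.50 = $9,284.65
LIFO COGS: 359 @ $7.45 + 326 @ $14.50 + 28 @ $11.15 = $7,713.75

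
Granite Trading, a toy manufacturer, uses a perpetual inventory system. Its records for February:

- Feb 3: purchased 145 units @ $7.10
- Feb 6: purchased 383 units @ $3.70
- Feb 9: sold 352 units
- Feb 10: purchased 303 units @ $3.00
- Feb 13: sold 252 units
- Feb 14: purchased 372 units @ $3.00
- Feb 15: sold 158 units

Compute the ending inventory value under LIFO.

Feb 9, 352 sold [LIFO — newest first]: 352 @ $3.70 = $1,302.40
Feb 13, 252 sold [LIFO — newest first]: 252 @ $3.00 = $756.00
Feb 15, 158 sold [LIFO — newest first]: 158 @ $3.00 = $474.00
Total COGS = $1,302.40 + $756.00 + $474.00 = $2,532.40
Ending inventory: 145 @ $7.10 + 31 @ $3.70 + 51 @ $3.00 + 214 @ $3.00 = $1,939.20

Ending inventory = $1,939.20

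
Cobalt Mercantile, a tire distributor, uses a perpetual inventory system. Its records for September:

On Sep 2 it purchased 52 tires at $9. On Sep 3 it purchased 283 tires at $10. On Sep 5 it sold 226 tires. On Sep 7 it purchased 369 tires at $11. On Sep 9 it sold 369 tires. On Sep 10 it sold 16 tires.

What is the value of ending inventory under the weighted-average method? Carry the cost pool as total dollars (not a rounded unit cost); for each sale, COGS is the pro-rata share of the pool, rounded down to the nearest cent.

Ending inventory = $998.51

After Sep 2: 52 on hand, pool $468.00 (≈ $9.0000 each)
After Sep 3: 335 on hand, pool $3,298.00 (≈ $9.8448 each)
Sep 5, sell 226: 226/335 × $3,298.00 → $2,224.91
After Sep 7: 478 on hand, pool $5,132.09 (≈ $10.7366 each)
Sep 9, sell 369: 369/478 × $5,132.09 → $3,961.80
Sep 10, sell 16: 16/109 × $1,170.29 → $171.78
Total COGS = $2,224.91 + $3,961.80 + $171.78 = $6,358.49
Ending inventory (cost pool remaining) = $998.51
Check: goods available $7,357.00 = COGS $6,358.49 + ending $998.51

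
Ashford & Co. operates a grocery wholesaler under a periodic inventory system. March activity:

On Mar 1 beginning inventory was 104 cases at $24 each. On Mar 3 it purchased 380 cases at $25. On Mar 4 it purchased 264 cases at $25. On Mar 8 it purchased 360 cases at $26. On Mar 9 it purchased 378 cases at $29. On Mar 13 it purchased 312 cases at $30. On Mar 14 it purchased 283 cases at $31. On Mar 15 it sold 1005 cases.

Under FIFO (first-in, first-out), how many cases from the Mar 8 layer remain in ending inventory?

103

Mar 15, 1005 sold [FIFO — oldest first]: 104 @ $24 + 380 @ $25 + 264 @ $25 + 257 @ $26 = $25,278
Ending inventory: 103 @ $26 + 378 @ $29 + 312 @ $30 + 283 @ $31 = $31,773
Check: goods available $57,051 = COGS $25,278 + ending $31,773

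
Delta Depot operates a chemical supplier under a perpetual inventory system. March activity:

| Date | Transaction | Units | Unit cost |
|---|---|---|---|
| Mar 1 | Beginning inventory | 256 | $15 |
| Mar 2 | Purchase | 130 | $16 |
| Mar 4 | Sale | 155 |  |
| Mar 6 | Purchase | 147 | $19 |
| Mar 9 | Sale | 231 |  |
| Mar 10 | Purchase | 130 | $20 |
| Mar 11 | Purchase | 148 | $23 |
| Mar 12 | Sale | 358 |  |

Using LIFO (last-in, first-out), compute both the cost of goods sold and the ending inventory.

COGS = $13,712; ending inventory = $1,005

Mar 4, 155 sold [LIFO — newest first]: 130 @ $16 + 25 @ $15 = $2,455
Mar 9, 231 sold [LIFO — newest first]: 147 @ $19 + 84 @ $15 = $4,053
Mar 12, 358 sold [LIFO — newest first]: 148 @ $23 + 130 @ $20 + 80 @ $15 = $7,204
Total COGS = $2,455 + $4,053 + $7,204 = $13,712
Ending inventory: 67 @ $15 = $1,005
Check: goods available $14,717 = COGS $13,712 + ending $1,005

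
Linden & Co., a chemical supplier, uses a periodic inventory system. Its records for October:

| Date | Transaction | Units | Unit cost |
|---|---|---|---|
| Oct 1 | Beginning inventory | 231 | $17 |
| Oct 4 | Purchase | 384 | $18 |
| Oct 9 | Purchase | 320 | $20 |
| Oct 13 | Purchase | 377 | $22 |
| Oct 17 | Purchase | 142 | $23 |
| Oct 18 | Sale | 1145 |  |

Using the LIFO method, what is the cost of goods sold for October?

Oct 18, 1145 sold [LIFO — newest first]: 142 @ $23 + 377 @ $22 + 320 @ $20 + 306 @ $18 = $23,468
Ending inventory: 231 @ $17 + 78 @ $18 = $5,331

COGS = $23,468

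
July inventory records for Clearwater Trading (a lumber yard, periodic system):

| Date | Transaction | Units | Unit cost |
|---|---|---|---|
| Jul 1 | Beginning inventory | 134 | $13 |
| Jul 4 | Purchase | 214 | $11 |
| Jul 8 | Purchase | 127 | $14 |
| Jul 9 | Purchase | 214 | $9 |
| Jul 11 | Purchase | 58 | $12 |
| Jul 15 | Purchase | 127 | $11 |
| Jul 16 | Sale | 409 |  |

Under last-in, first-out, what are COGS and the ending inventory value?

COGS = $4,159; ending inventory = $5,734

Jul 16, 409 sold [LIFO — newest first]: 127 @ $11 + 58 @ $12 + 214 @ $9 + 10 @ $14 = $4,159
Ending inventory: 134 @ $13 + 214 @ $11 + 117 @ $14 = $5,734
Check: goods available $9,893 = COGS $4,159 + ending $5,734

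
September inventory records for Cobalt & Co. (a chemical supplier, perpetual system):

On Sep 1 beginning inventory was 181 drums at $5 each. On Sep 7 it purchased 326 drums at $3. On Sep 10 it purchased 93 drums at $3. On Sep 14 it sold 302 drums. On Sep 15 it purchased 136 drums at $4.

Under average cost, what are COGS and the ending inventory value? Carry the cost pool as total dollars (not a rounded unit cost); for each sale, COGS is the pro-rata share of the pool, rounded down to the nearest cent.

After Sep 1: 181 on hand, pool $905.00 (≈ $5.0000 each)
After Sep 7: 507 on hand, pool $1,883.00 (≈ $3.7140 each)
After Sep 10: 600 on hand, pool $2,162.00 (≈ $3.6033 each)
Sep 14, sell 302: 302/600 × $2,162.00 → $1,088.20
After Sep 15: 434 on hand, pool $1,617.80 (≈ $3.7276 each)
Ending inventory (cost pool remaining) = $1,617.80

COGS = $1,088.20; ending inventory = $1,617.80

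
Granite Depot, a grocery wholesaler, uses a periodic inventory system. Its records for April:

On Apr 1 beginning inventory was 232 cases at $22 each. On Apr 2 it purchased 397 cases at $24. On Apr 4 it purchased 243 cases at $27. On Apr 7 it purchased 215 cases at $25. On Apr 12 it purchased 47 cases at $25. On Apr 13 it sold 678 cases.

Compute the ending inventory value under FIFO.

Ending inventory = $11,788

Apr 13, 678 sold [FIFO — oldest first]: 232 @ $22 + 397 @ $24 + 49 @ $27 = $15,955
Ending inventory: 194 @ $27 + 215 @ $25 + 47 @ $25 = $11,788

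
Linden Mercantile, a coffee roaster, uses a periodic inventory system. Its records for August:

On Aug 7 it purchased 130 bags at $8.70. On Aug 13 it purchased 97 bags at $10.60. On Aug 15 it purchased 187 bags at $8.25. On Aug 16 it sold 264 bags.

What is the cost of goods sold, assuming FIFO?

COGS = $2,464.45

Aug 16, 264 sold [FIFO — oldest first]: 130 @ $8.70 + 97 @ $10.60 + 37 @ $8.25 = $2,464.45
Ending inventory: 150 @ $8.25 = $1,237.50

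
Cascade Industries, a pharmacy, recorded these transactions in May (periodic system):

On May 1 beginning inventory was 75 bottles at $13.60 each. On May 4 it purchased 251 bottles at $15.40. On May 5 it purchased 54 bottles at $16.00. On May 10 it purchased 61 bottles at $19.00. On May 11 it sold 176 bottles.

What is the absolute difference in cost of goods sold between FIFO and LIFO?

$387.00

FIFO COGS: 75 @ $13.60 + 101 @ $15.40 = $2,575.40
LIFO COGS: 61 @ $19.00 + 54 @ $16.00 + 61 @ $15.40 = $2,962.40
Difference = |$2,575.40 − $2,962.40| = $387.00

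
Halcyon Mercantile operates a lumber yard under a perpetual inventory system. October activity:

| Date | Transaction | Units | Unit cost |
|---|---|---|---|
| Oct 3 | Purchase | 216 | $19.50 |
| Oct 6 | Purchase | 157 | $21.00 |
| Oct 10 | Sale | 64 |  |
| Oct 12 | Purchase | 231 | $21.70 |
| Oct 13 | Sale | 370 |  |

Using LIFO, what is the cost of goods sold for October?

COGS = $9,206.70

Oct 10, 64 sold [LIFO — newest first]: 64 @ $21.00 = $1,344.00
Oct 13, 370 sold [LIFO — newest first]: 231 @ $21.70 + 93 @ $21.00 + 46 @ $19.50 = $7,862.70
Total COGS = $1,344.00 + $7,862.70 = $9,206.70
Ending inventory: 170 @ $19.50 = $3,315.00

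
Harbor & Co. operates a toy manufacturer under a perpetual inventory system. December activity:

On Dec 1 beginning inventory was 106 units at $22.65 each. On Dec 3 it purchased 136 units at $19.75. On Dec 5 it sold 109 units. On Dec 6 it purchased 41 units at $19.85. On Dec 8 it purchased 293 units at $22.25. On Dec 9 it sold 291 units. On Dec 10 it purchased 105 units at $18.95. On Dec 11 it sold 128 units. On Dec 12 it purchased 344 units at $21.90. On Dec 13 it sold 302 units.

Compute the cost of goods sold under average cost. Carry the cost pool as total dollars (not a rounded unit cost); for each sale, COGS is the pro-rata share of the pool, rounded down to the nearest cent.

After Dec 1: 106 on hand, pool $2,400.90 (≈ $22.6500 each)
After Dec 3: 242 on hand, pool $5,086.90 (≈ $21.0202 each)
Dec 5, sell 109: 109/242 × $5,086.90 → $2,291.20
After Dec 6: 174 on hand, pool $3,609.55 (≈ $20.7445 each)
After Dec 8: 467 on hand, pool $10,128.80 (≈ $21.6891 each)
Dec 9, sell 291: 291/467 × $10,128.80 → $6,311.52
After Dec 10: 281 on hand, pool $5,807.03 (≈ $20.6656 each)
Dec 11, sell 128: 128/281 × $5,807.03 → $2,645.19
After Dec 12: 497 on hand, pool $10,695.44 (≈ $21.5200 each)
Dec 13, sell 302: 302/497 × $10,695.44 → $6,499.04
Total COGS = $2,291.20 + $6,311.52 + $2,645.19 + $6,499.04 = $17,746.95
Ending inventory (cost pool remaining) = $4,196.40

COGS = $17,746.95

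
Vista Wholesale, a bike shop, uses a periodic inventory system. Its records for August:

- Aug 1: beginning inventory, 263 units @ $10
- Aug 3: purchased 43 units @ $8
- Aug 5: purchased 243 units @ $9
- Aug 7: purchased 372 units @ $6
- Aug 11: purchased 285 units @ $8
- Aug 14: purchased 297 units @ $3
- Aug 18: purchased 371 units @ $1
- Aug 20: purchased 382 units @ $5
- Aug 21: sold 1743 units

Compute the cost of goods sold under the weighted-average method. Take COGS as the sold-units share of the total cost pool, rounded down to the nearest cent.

Aug 21, sell 1743: 1743/2256 × $12,845.00 → $9,924.12
Ending inventory (cost pool remaining) = $2,920.88

COGS = $9,924.12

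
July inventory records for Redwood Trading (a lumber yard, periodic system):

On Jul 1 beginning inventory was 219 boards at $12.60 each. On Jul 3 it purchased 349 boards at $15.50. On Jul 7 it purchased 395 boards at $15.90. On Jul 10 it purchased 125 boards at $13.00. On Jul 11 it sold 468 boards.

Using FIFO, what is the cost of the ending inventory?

Jul 11, 468 sold [FIFO — oldest first]: 219 @ $12.60 + 249 @ $15.50 = $6,618.90
Ending inventory: 100 @ $15.50 + 395 @ $15.90 + 125 @ $13.00 = $9,455.50

Ending inventory = $9,455.50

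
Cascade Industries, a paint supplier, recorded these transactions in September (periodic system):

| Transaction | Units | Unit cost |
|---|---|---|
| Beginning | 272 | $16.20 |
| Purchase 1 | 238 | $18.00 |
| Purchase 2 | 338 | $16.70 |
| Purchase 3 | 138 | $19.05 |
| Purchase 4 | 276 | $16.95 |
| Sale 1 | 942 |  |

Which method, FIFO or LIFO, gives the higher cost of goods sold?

LIFO

FIFO COGS: 272 @ $16.20 + 238 @ $18.00 + 338 @ $16.70 + 94 @ $19.05 = $16,125.70
LIFO COGS: 276 @ $16.95 + 138 @ $19.05 + 338 @ $16.70 + 190 @ $18.00 = $16,371.70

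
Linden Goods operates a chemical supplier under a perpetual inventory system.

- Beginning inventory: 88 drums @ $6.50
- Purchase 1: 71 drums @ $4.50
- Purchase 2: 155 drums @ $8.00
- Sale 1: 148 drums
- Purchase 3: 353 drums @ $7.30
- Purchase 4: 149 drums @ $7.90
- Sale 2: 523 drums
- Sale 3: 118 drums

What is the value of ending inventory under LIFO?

Sale 1 (148) [LIFO — newest first]: 148 @ $8.00 = $1,184.00
Sale 2 (523) [LIFO — newest first]: 149 @ $7.90 + 353 @ $7.30 + 7 @ $8.00 + 14 @ $4.50 = $3,873.00
Sale 3 (118) [LIFO — newest first]: 57 @ $4.50 + 61 @ $6.50 = $653.00
Total COGS = $1,184.00 + $3,873.00 + $653.00 = $5,710.00
Ending inventory: 27 @ $6.50 = $175.50

Ending inventory = $175.50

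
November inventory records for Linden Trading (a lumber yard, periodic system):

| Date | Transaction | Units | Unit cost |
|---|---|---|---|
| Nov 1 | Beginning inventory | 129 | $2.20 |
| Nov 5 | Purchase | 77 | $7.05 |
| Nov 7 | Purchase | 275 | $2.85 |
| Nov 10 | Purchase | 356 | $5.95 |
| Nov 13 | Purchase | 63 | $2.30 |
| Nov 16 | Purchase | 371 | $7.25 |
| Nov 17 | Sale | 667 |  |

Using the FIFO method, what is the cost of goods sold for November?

COGS = $2,717.10

Nov 17, 667 sold [FIFO — oldest first]: 129 @ $2.20 + 77 @ $7.05 + 275 @ $2.85 + 186 @ $5.95 = $2,717.10
Ending inventory: 170 @ $5.95 + 63 @ $2.30 + 371 @ $7.25 = $3,846.15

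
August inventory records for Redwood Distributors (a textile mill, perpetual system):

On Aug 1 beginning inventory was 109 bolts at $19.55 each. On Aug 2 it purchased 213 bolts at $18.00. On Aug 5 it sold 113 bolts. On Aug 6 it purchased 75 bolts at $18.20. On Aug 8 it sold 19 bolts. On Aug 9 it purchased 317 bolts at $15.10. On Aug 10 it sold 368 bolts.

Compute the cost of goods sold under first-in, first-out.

Aug 5, 113 sold [FIFO — oldest first]: 109 @ $19.55 + 4 @ $18.00 = $2,202.95
Aug 8, 19 sold [FIFO — oldest first]: 19 @ $18.00 = $342.00
Aug 10, 368 sold [FIFO — oldest first]: 190 @ $18.00 + 75 @ $18.20 + 103 @ $15.10 = $6,340.30
Total COGS = $2,202.95 + $342.00 + $6,340.30 = $8,885.25
Ending inventory: 214 @ $15.10 = $3,231.40
Check: goods available $12,116.65 = COGS $8,885.25 + ending $3,231.40

COGS = $8,885.25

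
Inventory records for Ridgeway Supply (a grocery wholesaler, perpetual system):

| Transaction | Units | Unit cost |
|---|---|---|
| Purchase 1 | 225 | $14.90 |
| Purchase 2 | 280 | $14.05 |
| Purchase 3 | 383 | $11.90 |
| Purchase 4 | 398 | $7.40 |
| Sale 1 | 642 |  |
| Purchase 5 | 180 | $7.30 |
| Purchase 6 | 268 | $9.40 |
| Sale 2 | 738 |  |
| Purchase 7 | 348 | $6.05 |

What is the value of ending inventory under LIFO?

Sale 1 (642) [LIFO — newest first]: 398 @ $7.40 + 244 @ $11.90 = $5,848.80
Sale 2 (738) [LIFO — newest first]: 268 @ $9.40 + 180 @ $7.30 + 139 @ $11.90 + 151 @ $14.05 = $7,608.85
Total COGS = $5,848.80 + $7,608.85 = $13,457.65
Ending inventory: 225 @ $14.90 + 129 @ $14.05 + 348 @ $6.05 = $7,270.35

Ending inventory = $7,270.35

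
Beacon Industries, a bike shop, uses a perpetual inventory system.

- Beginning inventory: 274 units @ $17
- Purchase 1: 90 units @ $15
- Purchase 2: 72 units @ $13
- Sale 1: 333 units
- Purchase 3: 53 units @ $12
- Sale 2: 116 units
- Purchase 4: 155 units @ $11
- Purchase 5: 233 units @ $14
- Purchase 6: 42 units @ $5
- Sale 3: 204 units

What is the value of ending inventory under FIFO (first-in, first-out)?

Ending inventory = $3,346

Sale 1 (333) [FIFO — oldest first]: 274 @ $17 + 59 @ $15 = $5,543
Sale 2 (116) [FIFO — oldest first]: 31 @ $15 + 72 @ $13 + 13 @ $12 = $1,557
Sale 3 (204) [FIFO — oldest first]: 40 @ $12 + 155 @ $11 + 9 @ $14 = $2,311
Total COGS = $5,543 + $1,557 + $2,311 = $9,411
Ending inventory: 224 @ $14 + 42 @ $5 = $3,346
Check: goods available $12,757 = COGS $9,411 + ending $3,346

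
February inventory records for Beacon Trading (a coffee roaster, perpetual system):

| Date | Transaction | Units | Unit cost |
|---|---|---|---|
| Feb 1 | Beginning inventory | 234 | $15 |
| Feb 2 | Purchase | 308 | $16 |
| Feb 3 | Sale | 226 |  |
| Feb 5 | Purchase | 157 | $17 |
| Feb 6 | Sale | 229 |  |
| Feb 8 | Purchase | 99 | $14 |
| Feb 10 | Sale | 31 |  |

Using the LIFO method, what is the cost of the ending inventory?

Ending inventory = $4,622

Feb 3, 226 sold [LIFO — newest first]: 226 @ $16 = $3,616
Feb 6, 229 sold [LIFO — newest first]: 157 @ $17 + 72 @ $16 = $3,821
Feb 10, 31 sold [LIFO — newest first]: 31 @ $14 = $434
Total COGS = $3,616 + $3,821 + $434 = $7,871
Ending inventory: 234 @ $15 + 10 @ $16 + 68 @ $14 = $4,622
Check: goods available $12,493 = COGS $7,871 + ending $4,622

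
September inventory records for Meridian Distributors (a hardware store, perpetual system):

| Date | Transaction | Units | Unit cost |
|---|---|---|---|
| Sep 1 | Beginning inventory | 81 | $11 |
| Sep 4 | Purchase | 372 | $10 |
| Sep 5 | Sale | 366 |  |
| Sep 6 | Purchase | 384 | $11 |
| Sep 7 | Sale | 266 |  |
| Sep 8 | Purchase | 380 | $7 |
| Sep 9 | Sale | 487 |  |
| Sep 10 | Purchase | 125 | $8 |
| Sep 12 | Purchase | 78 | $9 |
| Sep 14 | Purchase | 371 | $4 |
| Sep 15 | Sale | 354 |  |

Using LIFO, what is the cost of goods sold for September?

Sep 5, 366 sold [LIFO — newest first]: 366 @ $10 = $3,660
Sep 7, 266 sold [LIFO — newest first]: 266 @ $11 = $2,926
Sep 9, 487 sold [LIFO — newest first]: 380 @ $7 + 107 @ $11 = $3,837
Sep 15, 354 sold [LIFO — newest first]: 354 @ $4 = $1,416
Total COGS = $3,660 + $2,926 + $3,837 + $1,416 = $11,839
Ending inventory: 81 @ $11 + 6 @ $10 + 11 @ $11 + 125 @ $8 + 78 @ $9 + 17 @ $4 = $2,842

COGS = $11,839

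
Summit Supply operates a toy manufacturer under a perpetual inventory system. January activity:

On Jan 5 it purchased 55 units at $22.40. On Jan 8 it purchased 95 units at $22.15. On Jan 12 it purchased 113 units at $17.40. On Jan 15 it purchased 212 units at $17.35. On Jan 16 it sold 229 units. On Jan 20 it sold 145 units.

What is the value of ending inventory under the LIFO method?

Jan 16, 229 sold [LIFO — newest first]: 212 @ $17.35 + 17 @ $17.40 = $3,974.00
Jan 20, 145 sold [LIFO — newest first]: 96 @ $17.40 + 49 @ $22.15 = $2,755.75
Total COGS = $3,974.00 + $2,755.75 = $6,729.75
Ending inventory: 55 @ $22.40 + 46 @ $22.15 = $2,250.90

Ending inventory = $2,250.90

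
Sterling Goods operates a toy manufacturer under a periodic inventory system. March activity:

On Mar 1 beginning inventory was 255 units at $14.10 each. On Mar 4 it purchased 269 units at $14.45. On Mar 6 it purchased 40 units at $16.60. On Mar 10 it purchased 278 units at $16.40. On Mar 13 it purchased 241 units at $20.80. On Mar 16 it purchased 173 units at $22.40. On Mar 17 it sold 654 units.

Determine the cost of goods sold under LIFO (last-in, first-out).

COGS = $12,824.00

Mar 17, 654 sold [LIFO — newest first]: 173 @ $22.40 + 241 @ $20.80 + 240 @ $16.40 = $12,824.00
Ending inventory: 255 @ $14.10 + 269 @ $14.45 + 40 @ $16.60 + 38 @ $16.40 = $8,769.75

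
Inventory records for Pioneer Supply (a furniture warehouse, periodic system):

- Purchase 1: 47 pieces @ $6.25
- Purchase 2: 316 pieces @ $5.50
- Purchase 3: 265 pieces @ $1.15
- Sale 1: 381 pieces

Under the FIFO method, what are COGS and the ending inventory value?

COGS = $2,052.45; ending inventory = $284.05

Sale 1 (381) [FIFO — oldest first]: 47 @ $6.25 + 316 @ $5.50 + 18 @ $1.15 = $2,052.45
Ending inventory: 247 @ $1.15 = $284.05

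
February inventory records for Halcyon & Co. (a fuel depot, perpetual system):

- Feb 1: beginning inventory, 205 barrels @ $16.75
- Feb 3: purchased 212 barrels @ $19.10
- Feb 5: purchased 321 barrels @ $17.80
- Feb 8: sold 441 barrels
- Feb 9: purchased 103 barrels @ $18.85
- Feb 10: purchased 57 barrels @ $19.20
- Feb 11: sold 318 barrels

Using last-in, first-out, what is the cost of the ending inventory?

Feb 8, 441 sold [LIFO — newest first]: 321 @ $17.80 + 120 @ $19.10 = $8,005.80
Feb 11, 318 sold [LIFO — newest first]: 57 @ $19.20 + 103 @ $18.85 + 92 @ $19.10 + 66 @ $16.75 = $5,898.65
Total COGS = $8,005.80 + $5,898.65 = $13,904.45
Ending inventory: 139 @ $16.75 = $2,328.25

Ending inventory = $2,328.25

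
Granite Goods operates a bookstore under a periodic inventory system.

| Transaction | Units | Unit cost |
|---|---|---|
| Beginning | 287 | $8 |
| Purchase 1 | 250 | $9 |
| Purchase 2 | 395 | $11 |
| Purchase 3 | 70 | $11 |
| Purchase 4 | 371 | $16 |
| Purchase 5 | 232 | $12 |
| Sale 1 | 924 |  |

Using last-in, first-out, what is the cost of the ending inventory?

Ending inventory = $6,130

Sale 1 (924) [LIFO — newest first]: 232 @ $12 + 371 @ $16 + 70 @ $11 + 251 @ $11 = $12,251
Ending inventory: 287 @ $8 + 250 @ $9 + 144 @ $11 = $6,130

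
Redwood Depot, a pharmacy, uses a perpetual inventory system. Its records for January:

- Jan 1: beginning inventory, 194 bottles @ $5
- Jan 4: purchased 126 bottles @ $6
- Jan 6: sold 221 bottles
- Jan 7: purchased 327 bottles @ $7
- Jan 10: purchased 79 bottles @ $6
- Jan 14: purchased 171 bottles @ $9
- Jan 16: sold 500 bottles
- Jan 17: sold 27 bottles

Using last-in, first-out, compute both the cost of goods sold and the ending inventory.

Jan 6, 221 sold [LIFO — newest first]: 126 @ $6 + 95 @ $5 = $1,231
Jan 16, 500 sold [LIFO — newest first]: 171 @ $9 + 79 @ $6 + 250 @ $7 = $3,763
Jan 17, 27 sold [LIFO — newest first]: 27 @ $7 = $189
Total COGS = $1,231 + $3,763 + $189 = $5,183
Ending inventory: 99 @ $5 + 50 @ $7 = $845

COGS = $5,183; ending inventory = $845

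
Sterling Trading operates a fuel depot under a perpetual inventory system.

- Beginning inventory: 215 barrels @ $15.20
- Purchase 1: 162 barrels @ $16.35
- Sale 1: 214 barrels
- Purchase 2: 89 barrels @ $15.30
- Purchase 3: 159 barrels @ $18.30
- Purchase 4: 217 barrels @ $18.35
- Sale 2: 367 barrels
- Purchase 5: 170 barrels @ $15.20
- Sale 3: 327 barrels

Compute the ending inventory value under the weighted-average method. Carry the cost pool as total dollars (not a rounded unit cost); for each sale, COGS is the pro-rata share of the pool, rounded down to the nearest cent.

Ending inventory = $1,707.76

After Beginning: 215 on hand, pool $3,268.00 (≈ $15.2000 each)
After Purchase 1: 377 on hand, pool $5,916.70 (≈ $15.6942 each)
Sale 1, sell 214: 214/377 × $5,916.70 → $3,358.55
After Purchase 2: 252 on hand, pool $3,919.85 (≈ $15.5550 each)
After Purchase 3: 411 on hand, pool $6,829.55 (≈ $16.6169 each)
After Purchase 4: 628 on hand, pool $10,811.50 (≈ $17.2158 each)
Sale 2, sell 367: 367/628 × $10,811.50 → $6,318.18
After Purchase 5: 431 on hand, pool $7,077.32 (≈ $16.4207 each)
Sale 3, sell 327: 327/431 × $7,077.32 → $5,369.56
Total COGS = $3,358.55 + $6,318.18 + $5,369.56 = $15,046.29
Ending inventory (cost pool remaining) = $1,707.76
Check: goods available $16,754.05 = COGS $15,046.29 + ending $1,707.76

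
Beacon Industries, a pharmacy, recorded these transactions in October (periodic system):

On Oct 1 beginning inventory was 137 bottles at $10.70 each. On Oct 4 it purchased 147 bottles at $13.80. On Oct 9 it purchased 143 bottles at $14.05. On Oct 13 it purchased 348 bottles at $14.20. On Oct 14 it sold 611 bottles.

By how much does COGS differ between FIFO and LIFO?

$490.30

FIFO COGS: 137 @ $10.70 + 147 @ $13.80 + 143 @ $14.05 + 184 @ $14.20 = $8,116.45
LIFO COGS: 348 @ $14.20 + 143 @ $14.05 + 120 @ $13.80 = $8,606.75
Difference = |$8,116.45 − $8,606.75| = $490.30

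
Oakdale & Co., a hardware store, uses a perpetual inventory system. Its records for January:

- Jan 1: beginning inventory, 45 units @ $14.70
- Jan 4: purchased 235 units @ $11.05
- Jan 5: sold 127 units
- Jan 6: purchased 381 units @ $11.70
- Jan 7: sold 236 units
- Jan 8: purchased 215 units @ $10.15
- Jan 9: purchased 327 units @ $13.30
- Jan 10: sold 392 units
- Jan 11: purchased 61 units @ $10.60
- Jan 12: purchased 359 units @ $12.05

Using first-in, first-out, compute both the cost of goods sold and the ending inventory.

COGS = $8,670.05; ending inventory = $10,549.80

Jan 5, 127 sold [FIFO — oldest first]: 45 @ $14.70 + 82 @ $11.05 = $1,567.60
Jan 7, 236 sold [FIFO — oldest first]: 153 @ $11.05 + 83 @ $11.70 = $2,661.75
Jan 10, 392 sold [FIFO — oldest first]: 298 @ $11.70 + 94 @ $10.15 = $4,440.70
Total COGS = $1,567.60 + $2,661.75 + $4,440.70 = $8,670.05
Ending inventory: 121 @ $10.15 + 327 @ $13.30 + 61 @ $10.60 + 359 @ $12.05 = $10,549.80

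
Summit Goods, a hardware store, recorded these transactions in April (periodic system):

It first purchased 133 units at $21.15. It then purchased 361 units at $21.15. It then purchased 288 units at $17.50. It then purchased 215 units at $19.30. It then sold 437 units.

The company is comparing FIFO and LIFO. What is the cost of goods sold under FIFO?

FIFO COGS: 133 @ $21.15 + 304 @ $21.15 = $9,242.55
LIFO COGS: 215 @ $19.30 + 222 @ $17.50 = $8,034.50

COGS = $9,242.55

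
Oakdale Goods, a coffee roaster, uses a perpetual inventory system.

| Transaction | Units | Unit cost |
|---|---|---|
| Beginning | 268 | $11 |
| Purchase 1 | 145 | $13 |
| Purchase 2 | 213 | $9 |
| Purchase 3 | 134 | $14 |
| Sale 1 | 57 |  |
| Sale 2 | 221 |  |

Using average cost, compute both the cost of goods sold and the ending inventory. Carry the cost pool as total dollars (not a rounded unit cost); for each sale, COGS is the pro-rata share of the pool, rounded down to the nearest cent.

COGS = $3,155.30; ending inventory = $5,470.70

After Beginning: 268 on hand, pool $2,948.00 (≈ $11.0000 each)
After Purchase 1: 413 on hand, pool $4,833.00 (≈ $11.7022 each)
After Purchase 2: 626 on hand, pool $6,750.00 (≈ $10.7827 each)
After Purchase 3: 760 on hand, pool $8,626.00 (≈ $11.3500 each)
Sale 1, sell 57: 57/760 × $8,626.00 → $646.95
Sale 2, sell 221: 221/703 × $7,979.05 → $2,508.35
Total COGS = $646.95 + $2,508.35 = $3,155.30
Ending inventory (cost pool remaining) = $5,470.70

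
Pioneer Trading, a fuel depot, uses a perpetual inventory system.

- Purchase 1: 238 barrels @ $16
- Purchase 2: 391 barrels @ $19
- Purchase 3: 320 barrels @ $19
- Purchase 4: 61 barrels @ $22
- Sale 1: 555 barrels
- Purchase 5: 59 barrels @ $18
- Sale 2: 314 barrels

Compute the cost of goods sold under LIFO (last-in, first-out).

COGS = $16,521

Sale 1 (555) [LIFO — newest first]: 61 @ $22 + 320 @ $19 + 174 @ $19 = $10,728
Sale 2 (314) [LIFO — newest first]: 59 @ $18 + 217 @ $19 + 38 @ $16 = $5,793
Total COGS = $10,728 + $5,793 = $16,521
Ending inventory: 200 @ $16 = $3,200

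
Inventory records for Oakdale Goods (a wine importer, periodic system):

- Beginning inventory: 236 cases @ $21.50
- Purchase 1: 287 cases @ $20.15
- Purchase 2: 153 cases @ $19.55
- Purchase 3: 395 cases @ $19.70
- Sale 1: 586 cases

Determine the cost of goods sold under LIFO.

COGS = $11,538.35

Sale 1 (586) [LIFO — newest first]: 395 @ $19.70 + 153 @ $19.55 + 38 @ $20.15 = $11,538.35
Ending inventory: 236 @ $21.50 + 249 @ $20.15 = $10,091.35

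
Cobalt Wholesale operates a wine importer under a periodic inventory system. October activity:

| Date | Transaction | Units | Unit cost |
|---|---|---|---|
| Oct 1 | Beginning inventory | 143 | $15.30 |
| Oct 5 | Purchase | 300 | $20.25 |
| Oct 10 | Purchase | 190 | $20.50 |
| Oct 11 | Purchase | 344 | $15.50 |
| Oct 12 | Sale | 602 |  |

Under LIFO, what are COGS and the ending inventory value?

COGS = $10,604.00; ending inventory = $6,885.90

Oct 12, 602 sold [LIFO — newest first]: 344 @ $15.50 + 190 @ $20.50 + 68 @ $20.25 = $10,604.00
Ending inventory: 143 @ $15.30 + 232 @ $20.25 = $6,885.90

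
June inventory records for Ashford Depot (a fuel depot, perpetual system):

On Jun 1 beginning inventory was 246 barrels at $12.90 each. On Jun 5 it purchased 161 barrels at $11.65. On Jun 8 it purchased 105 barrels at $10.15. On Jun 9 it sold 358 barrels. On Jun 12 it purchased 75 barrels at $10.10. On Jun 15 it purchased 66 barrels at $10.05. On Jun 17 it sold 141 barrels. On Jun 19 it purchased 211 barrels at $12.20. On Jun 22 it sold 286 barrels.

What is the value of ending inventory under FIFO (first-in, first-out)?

Jun 9, 358 sold [FIFO — oldest first]: 246 @ $12.90 + 112 @ $11.65 = $4,478.20
Jun 17, 141 sold [FIFO — oldest first]: 49 @ $11.65 + 92 @ $10.15 = $1,504.65
Jun 22, 286 sold [FIFO — oldest first]: 13 @ $10.15 + 75 @ $10.10 + 66 @ $10.05 + 132 @ $12.20 = $3,163.15
Total COGS = $4,478.20 + $1,504.65 + $3,163.15 = $9,146.00
Ending inventory: 79 @ $12.20 = $963.80
Check: goods available $10,109.80 = COGS $9,146.00 + ending $963.80

Ending inventory = $963.80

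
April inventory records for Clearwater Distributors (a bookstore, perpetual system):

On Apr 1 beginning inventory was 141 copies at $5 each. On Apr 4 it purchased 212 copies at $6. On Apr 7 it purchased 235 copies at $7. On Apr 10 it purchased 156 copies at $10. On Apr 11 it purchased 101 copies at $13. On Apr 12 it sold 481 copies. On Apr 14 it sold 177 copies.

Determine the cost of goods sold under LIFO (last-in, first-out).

Apr 12, 481 sold [LIFO — newest first]: 101 @ $13 + 156 @ $10 + 224 @ $7 = $4,441
Apr 14, 177 sold [LIFO — newest first]: 11 @ $7 + 166 @ $6 = $1,073
Total COGS = $4,441 + $1,073 = $5,514
Ending inventory: 141 @ $5 + 46 @ $6 = $981

COGS = $5,514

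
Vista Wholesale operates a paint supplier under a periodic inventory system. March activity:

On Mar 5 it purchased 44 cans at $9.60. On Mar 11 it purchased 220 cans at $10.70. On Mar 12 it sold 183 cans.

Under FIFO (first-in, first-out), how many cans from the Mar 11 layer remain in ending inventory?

81

Mar 12, 183 sold [FIFO — oldest first]: 44 @ $9.60 + 139 @ $10.70 = $1,909.70
Ending inventory: 81 @ $10.70 = $866.70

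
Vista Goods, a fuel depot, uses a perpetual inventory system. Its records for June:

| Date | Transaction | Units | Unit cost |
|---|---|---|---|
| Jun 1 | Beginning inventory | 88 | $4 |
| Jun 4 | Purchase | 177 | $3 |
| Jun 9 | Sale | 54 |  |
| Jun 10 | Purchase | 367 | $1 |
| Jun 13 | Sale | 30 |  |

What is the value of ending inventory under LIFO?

Ending inventory = $1,058

Jun 9, 54 sold [LIFO — newest first]: 54 @ $3 = $162
Jun 13, 30 sold [LIFO — newest first]: 30 @ $1 = $30
Total COGS = $162 + $30 = $192
Ending inventory: 88 @ $4 + 123 @ $3 + 337 @ $1 = $1,058
Check: goods available $1,250 = COGS $192 + ending $1,058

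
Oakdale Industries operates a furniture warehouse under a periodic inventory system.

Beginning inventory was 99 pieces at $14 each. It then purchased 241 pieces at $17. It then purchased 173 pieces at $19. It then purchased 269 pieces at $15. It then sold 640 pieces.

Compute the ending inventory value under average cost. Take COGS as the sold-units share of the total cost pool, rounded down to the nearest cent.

Sale 1, sell 640: 640/782 × $12,805.00 → $10,479.79
Ending inventory (cost pool remaining) = $2,325.21

Ending inventory = $2,325.21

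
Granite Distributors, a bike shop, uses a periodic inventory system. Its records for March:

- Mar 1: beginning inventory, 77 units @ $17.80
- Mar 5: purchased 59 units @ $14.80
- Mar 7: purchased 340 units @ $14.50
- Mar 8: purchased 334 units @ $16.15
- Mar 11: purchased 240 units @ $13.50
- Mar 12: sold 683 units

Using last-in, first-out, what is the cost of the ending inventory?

Ending inventory = $5,593.30

Mar 12, 683 sold [LIFO — newest first]: 240 @ $13.50 + 334 @ $16.15 + 109 @ $14.50 = $10,214.60
Ending inventory: 77 @ $17.80 + 59 @ $14.80 + 231 @ $14.50 = $5,593.30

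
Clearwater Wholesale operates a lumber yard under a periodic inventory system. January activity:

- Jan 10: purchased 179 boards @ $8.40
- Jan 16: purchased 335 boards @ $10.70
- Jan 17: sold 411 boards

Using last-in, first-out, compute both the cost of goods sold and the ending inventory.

Jan 17, 411 sold [LIFO — newest first]: 335 @ $10.70 + 76 @ $8.40 = $4,222.90
Ending inventory: 103 @ $8.40 = $865.20

COGS = $4,222.90; ending inventory = $865.20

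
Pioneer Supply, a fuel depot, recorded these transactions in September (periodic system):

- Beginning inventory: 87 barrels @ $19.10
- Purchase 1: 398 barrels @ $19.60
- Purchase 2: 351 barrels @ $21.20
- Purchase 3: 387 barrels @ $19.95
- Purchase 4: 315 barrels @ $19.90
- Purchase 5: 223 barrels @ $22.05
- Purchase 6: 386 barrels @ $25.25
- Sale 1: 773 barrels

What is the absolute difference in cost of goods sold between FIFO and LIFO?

FIFO COGS: 87 @ $19.10 + 398 @ $19.60 + 288 @ $21.20 = $15,568.10
LIFO COGS: 386 @ $25.25 + 223 @ $22.05 + 164 @ $19.90 = $17,927.25
Difference = |$15,568.10 − $17,927.25| = $2,359.15

$2,359.15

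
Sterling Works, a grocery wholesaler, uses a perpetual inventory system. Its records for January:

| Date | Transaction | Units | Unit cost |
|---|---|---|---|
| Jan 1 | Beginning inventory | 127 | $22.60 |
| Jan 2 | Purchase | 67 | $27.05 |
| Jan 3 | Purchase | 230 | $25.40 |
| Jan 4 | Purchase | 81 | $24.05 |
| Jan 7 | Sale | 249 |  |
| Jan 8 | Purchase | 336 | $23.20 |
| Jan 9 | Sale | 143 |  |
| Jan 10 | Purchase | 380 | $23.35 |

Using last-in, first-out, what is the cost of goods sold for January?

COGS = $9,532.85

Jan 7, 249 sold [LIFO — newest first]: 81 @ $24.05 + 168 @ $25.40 = $6,215.25
Jan 9, 143 sold [LIFO — newest first]: 143 @ $23.20 = $3,317.60
Total COGS = $6,215.25 + $3,317.60 = $9,532.85
Ending inventory: 127 @ $22.60 + 67 @ $27.05 + 62 @ $25.40 + 193 @ $23.20 + 380 @ $23.35 = $19,607.95
Check: goods available $29,140.80 = COGS $9,532.85 + ending $19,607.95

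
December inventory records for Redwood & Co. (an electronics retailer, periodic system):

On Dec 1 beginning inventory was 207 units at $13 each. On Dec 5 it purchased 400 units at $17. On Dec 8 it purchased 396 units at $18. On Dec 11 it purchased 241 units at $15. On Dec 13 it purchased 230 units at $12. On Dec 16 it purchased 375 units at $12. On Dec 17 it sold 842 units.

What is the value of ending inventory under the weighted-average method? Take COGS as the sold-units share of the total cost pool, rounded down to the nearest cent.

Ending inventory = $14,973.75

Dec 17, sell 842: 842/1849 × $27,494.00 → $12,520.25
Ending inventory (cost pool remaining) = $14,973.75
Check: goods available $27,494.00 = COGS $12,520.25 + ending $14,973.75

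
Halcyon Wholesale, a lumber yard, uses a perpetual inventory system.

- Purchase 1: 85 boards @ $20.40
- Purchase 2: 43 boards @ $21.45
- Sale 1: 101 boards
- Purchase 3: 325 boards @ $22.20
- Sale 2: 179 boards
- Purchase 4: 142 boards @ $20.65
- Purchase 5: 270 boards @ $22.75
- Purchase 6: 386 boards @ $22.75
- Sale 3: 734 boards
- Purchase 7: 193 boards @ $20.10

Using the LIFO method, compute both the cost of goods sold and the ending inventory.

COGS = $22,614.05; ending inventory = $8,992.90

Sale 1 (101) [LIFO — newest first]: 43 @ $21.45 + 58 @ $20.40 = $2,105.55
Sale 2 (179) [LIFO — newest first]: 179 @ $22.20 = $3,973.80
Sale 3 (734) [LIFO — newest first]: 386 @ $22.75 + 270 @ $22.75 + 78 @ $20.65 = $16,534.70
Total COGS = $2,105.55 + $3,973.80 + $16,534.70 = $22,614.05
Ending inventory: 27 @ $20.40 + 146 @ $22.20 + 64 @ $20.65 + 193 @ $20.10 = $8,992.90
Check: goods available $31,606.95 = COGS $22,614.05 + ending $8,992.90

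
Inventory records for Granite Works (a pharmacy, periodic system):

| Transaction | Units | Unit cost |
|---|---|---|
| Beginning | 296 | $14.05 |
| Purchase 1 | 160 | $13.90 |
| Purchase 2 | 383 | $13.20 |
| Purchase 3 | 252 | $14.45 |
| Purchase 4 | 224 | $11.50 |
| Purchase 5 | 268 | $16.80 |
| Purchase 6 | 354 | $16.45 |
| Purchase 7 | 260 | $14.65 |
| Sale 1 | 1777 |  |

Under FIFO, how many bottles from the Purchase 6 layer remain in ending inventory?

160

Sale 1 (1777) [FIFO — oldest first]: 296 @ $14.05 + 160 @ $13.90 + 383 @ $13.20 + 252 @ $14.45 + 224 @ $11.50 + 268 @ $16.80 + 194 @ $16.45 = $25,349.50
Ending inventory: 160 @ $16.45 + 260 @ $14.65 = $6,441.00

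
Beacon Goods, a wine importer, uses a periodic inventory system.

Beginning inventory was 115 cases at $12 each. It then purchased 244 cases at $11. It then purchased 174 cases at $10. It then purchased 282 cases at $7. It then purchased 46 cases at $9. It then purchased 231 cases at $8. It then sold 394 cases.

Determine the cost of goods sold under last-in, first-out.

COGS = $3,081

Sale 1 (394) [LIFO — newest first]: 231 @ $8 + 46 @ $9 + 117 @ $7 = $3,081
Ending inventory: 115 @ $12 + 244 @ $11 + 174 @ $10 + 165 @ $7 = $6,959
Check: goods available $10,040 = COGS $3,081 + ending $6,959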